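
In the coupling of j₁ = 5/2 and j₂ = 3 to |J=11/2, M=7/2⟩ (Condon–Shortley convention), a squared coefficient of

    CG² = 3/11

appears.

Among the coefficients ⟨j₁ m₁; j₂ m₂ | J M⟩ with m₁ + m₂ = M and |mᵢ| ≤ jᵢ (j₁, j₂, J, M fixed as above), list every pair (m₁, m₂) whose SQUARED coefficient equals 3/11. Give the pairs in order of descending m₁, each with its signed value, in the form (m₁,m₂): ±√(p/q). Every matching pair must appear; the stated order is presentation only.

Admissible pairs with m₁+m₂ = M = 7/2: (1/2,3), (3/2,2), (5/2,1)
  (m₁,m₂)=(5/2,1): CG² = 3/11, CG = +√(3/11)   ← matches the target
  (m₁,m₂)=(3/2,2): CG² = 6/11, CG = +√(6/11)
  (m₁,m₂)=(1/2,3): CG² = 2/11, CG = +√(2/11)
Pairs with CG² = 3/11: (5/2,1): +√(3/11)

(5/2,1): +√(3/11)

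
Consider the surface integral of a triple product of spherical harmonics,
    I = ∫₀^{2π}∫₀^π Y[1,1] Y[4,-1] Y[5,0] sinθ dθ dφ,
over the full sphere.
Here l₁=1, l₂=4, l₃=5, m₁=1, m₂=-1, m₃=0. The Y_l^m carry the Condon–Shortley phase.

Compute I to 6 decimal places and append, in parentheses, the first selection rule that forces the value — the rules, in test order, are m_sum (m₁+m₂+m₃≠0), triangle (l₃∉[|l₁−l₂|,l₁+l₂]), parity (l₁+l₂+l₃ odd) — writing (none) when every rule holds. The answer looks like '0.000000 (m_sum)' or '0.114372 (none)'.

m-sum 0 ✓  L=10 even ✓  3≤5≤5 ✓
Π(2lᵢ+1) = 3×9×11 = 297
triangle coeff Δ(1,4,5) = 1/495
Σ_t [0,0]: t=0:+1/576 = 1/576
(3j)²=5/99 [(1 4 5; 0 0 0)], sign=-1
Σ_t [0,0]: t=0:+1/1440 = 1/1440
(3j)²=2/99 [(1 4 5; 1 -1 0)], sign=-1
⇒ 4πI² = 10/33
I = (+1)√(10/33/(4π)) = 0.15528807
No selection rule forces the value: the integral is nonzero (none).

0.155288 (none)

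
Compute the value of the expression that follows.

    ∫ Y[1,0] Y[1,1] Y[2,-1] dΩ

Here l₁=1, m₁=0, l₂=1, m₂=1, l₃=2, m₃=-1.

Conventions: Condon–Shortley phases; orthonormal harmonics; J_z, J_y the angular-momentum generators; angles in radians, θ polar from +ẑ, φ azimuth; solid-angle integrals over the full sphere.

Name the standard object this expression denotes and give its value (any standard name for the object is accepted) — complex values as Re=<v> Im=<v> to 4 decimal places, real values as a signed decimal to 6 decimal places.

Gaunt coefficient, -0.218510

This is a Gaunt coefficient — the integral of a triple product of spherical harmonics over the sphere.
Rules hold: Σm=0, L=4 even, 0≤2≤2.
N = 3·3·5 = 45
Δ = 0!·2!·2!/5! = 1/30
Racah Σ t=0..0: t=0:+1/1 = 1/1
⇒ 3j(1 1 2; 0 0 0)² = 2/15, sgn +1
Racah Σ t=0..0: t=0:+1/2 = 1/2
⇒ 3j(1 1 2; 0 1 -1)² = 1/10, sgn -1
4πI² = N·(3j₀)²·(3jₘ)² = 3/5
I = -1·√(0.6/4π) = -0.21850969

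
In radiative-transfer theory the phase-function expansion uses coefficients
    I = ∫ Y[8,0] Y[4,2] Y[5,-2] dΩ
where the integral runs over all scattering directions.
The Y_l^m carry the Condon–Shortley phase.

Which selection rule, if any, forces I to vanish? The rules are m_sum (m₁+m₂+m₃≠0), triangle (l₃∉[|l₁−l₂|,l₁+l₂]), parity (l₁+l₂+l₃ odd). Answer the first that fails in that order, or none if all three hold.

m₁+m₂+m₃ = 0 + 2 − 2 = 0  ✓
triangle: |8−4|=4 ≤ l₃=5 ≤ 8+4=12  ✓
parity: l₁+l₂+l₃ = 17 is odd  ✗

parity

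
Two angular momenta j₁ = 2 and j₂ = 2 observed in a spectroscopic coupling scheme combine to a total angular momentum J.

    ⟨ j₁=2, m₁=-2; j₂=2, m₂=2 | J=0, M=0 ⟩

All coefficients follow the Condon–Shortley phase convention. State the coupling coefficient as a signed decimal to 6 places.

j₁+j₂−J=4  J+j₁−j₂=0  J−j₁+j₂=0  j₁+j₂+J+1=5
(j₁±m₁, j₂±m₂, J±M) = (0,4,4,0,0,0)
P² = 576/5
sum k=4..4:
  [4] +1/24 = 1/24
S = 1/24
C² = P²·S² = 1/5 ; C = +0.447214

+√(1/5) = +0.447214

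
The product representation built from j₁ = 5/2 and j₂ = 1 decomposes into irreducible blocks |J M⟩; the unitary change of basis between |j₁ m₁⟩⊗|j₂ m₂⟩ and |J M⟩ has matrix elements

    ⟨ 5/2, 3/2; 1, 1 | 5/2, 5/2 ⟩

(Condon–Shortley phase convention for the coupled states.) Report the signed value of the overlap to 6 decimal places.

j₁+j₂−J=1  J+j₁−j₂=4  J−j₁+j₂=1  j₁+j₂+J+1=7
(j₁±m₁, j₂±m₂, J±M) = (4,1,2,0,5,0)
P² = 1152/7
sum k=1..1:
  [1] −1/24 = -1/24
S = -1/24
C² = P²·S² = 2/7 ; C = -0.534522

-0.534522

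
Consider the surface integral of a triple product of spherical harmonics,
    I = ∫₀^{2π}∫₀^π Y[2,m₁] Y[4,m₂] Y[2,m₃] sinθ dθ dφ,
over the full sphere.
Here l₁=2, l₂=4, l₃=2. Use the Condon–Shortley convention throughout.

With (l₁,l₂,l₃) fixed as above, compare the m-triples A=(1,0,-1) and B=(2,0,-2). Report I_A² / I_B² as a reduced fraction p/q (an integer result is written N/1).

Shared (l₁,l₂,l₃)=(2,4,2): N and (l;000)² cancel in I_A²/I_B².
A: Δ = 4!·0!·4!/9! = 1/630; Racah Σ t=1..1: t=1:−1/36 = -1/36; ⇒ 3j(2 4 2; 1 0 -1)² = 8/315, sgn +1
B: Δ = 4!·0!·4!/9! = 1/630; Racah Σ t=0..0: t=0:+1/576 = 1/576; ⇒ 3j(2 4 2; 2 0 -2)² = 1/630, sgn +1
I_A²/I_B² = (8/315)/(1/630) = 16/1

16/1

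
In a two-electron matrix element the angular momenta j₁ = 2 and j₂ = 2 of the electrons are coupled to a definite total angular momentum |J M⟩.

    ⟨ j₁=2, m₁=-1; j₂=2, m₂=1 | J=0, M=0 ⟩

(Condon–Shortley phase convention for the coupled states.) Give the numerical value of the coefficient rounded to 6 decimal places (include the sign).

−√(1/5) = -0.447214

triangle: 4!*0!*0!/5! = 24/120
(j±m)!: 1!*3!*3!*1!*0!*0! = 36
prefactor² = (2J+1)*Δ*N² = 36/5
  k=3: −1/(3!*1!*0!*0!*0!*0!) = -1/6
Σ = -1/6  ⇒  CG² = 36/5*(-1/6)² = 1/5
CG = −√(1/5) = -0.447214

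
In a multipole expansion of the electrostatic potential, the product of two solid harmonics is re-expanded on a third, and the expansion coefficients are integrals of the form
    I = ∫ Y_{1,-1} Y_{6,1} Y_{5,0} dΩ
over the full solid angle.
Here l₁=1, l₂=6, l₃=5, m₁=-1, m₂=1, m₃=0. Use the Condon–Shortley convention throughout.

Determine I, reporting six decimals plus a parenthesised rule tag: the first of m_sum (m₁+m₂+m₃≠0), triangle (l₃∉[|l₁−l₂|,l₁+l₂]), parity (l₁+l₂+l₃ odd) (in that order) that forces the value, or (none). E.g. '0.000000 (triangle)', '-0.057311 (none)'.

Checks pass: Σm=0; 12 even; l₃=5∈[5,7].
(2·1+1)(2·6+1)(2·5+1) = 429
Δ: 2! 0! 10! / 13! → 1/858
sum: t=1:−1/14400 = -1/14400
3j²(1 6 5; 0 0 0) = Δ·Π!·Σ² = 6/143  (sign +1)
sum: t=2:+1/28800 = 1/28800
3j²(1 6 5; -1 1 0) = Δ·Π!·Σ² = 7/286  (sign -1)
combine: 4πI² = 429·6/143·7/286 = 63/143
take √, sign -1: I = -0.18723944
No selection rule forces the value: the integral is nonzero (none).

-0.187239 (none)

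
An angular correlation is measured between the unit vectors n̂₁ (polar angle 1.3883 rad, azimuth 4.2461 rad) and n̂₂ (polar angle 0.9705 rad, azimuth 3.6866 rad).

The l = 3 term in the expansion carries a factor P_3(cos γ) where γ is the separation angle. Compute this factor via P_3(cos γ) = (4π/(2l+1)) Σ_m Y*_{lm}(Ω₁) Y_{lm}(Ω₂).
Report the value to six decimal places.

Term-by-term m-sum for l=3 (normalisation 4π/7 = 1.795196):
  m=-3: (0.390932, 0.067883) × (0.015046, 0.233938) = (-0.009999, 0.092475)  (running Σ = (-0.009999, 0.092475))
  m=-2: (-0.106860, 0.144059) × (0.181793, -0.348526) = (0.030782, 0.063433)  (running Σ = (0.020783, 0.155908))
  m=-1: (0.119351, 0.237133) × (-0.135796, 0.082327) = (-0.035730, -0.022376)  (running Σ = (-0.014946, 0.133532))
  m=0: (-0.192024, -0.000000) × (-0.296075, 0.000000) = (0.056854, 0.000000)  (running Σ = (0.041907, 0.133532))
  m=1: (-0.119351, 0.237133) × (0.135796, 0.082327) = (-0.035730, 0.022376)  (running Σ = (0.006177, 0.155908))
  m=2: (-0.106860, -0.144059) × (0.181793, 0.348526) = (0.030782, -0.063433)  (running Σ = (0.036959, 0.092475))
  m=3: (-0.390932, 0.067883) × (-0.015046, 0.233938) = (-0.009999, -0.092475)  (running Σ = (0.026961, 0.000000))
Σ over m = (0.026961, 0.000000); ×(4π/7) → (0.048400, 0.000000). Real part: 0.048400

0.048400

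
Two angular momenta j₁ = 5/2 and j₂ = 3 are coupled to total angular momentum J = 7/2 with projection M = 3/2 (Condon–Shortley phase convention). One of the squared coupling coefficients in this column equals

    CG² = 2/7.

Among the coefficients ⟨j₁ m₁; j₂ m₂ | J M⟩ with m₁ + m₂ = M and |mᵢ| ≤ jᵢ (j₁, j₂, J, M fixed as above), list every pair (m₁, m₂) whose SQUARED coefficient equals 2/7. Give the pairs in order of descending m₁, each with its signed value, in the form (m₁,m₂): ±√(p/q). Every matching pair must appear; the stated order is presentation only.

(-3/2,3): +√(2/7)

Admissible pairs with m₁+m₂ = M = 3/2: (-3/2,3), (-1/2,2), (1/2,1), (3/2,0), (5/2,-1)
  (m₁,m₂)=(5/2,-1): CG² = 8/21, CG = +√(8/21)
  (m₁,m₂)=(3/2,0): CG² = 0/1, CG = 0
  (m₁,m₂)=(1/2,1): CG² = 5/21, CG = −√(5/21)
  (m₁,m₂)=(-1/2,2): CG² = 2/21, CG = +√(2/21)
  (m₁,m₂)=(-3/2,3): CG² = 2/7, CG = +√(2/7)   ← matches the target
Pairs with CG² = 2/7: (-3/2,3): +√(2/7)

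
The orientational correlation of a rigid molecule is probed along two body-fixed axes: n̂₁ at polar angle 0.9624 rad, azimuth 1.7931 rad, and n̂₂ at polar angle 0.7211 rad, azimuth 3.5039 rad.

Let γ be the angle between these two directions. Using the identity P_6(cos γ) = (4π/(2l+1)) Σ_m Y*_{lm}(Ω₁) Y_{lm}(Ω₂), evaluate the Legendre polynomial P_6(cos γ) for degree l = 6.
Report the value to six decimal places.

Addition theorem: P_6(cos γ) = (4π/13) Σ_m Y*_{lm}(Ω₁) Y_{lm}(Ω₂), m = −6…6:
  [-6]  conj(Y_{6,-6})(Ω₁) = -0.03462 - 0.14335j ; Y_{6,-6}(Ω₂) = -0.02269 - 0.03295j ; Δ = -0.00394 + 0.00439j
  [-5]  conj(Y_{6,-5})(Ω₁) = -0.31895 + 0.15774j ; Y_{6,-5}(Ω₂) = 0.03759 + 0.15311j ; Δ = -0.03614 - 0.04291j
  [-4]  conj(Y_{6,-4})(Ω₁) = 0.26429 + 0.32577j ; Y_{6,-4}(Ω₂) = 0.04279 - 0.35024j ; Δ = 0.12541 - 0.07863j
  [-3]  conj(Y_{6,-3})(Ω₁) = 0.07550 - 0.09591j ; Y_{6,-3}(Ω₂) = -0.20994 + 0.39948j ; Δ = 0.02246 + 0.05030j
  [-2]  conj(Y_{6,-2})(Ω₁) = 0.26896 + 0.12814j ; Y_{6,-2}(Ω₂) = 0.14323 - 0.12680j ; Δ = 0.05477 - 0.01575j
  [-1]  conj(Y_{6,-1})(Ω₁) = 0.05447 - 0.24096j ; Y_{6,-1}(Ω₂) = 0.27163 - 0.10296j ; Δ = -0.01001 - 0.07106j
  [+0]  conj(Y_{6,0})(Ω₁) = 0.23764 + 0.00000j ; Y_{6,0}(Ω₂) = -0.28867 + 0.00000j ; Δ = -0.06860 + 0.00000j
  [+1]  conj(Y_{6,1})(Ω₁) = -0.05447 - 0.24096j ; Y_{6,1}(Ω₂) = -0.27163 - 0.10296j ; Δ = -0.01001 + 0.07106j
  [+2]  conj(Y_{6,2})(Ω₁) = 0.26896 - 0.12814j ; Y_{6,2}(Ω₂) = 0.14323 + 0.12680j ; Δ = 0.05477 + 0.01575j
  [+3]  conj(Y_{6,3})(Ω₁) = -0.07550 - 0.09591j ; Y_{6,3}(Ω₂) = 0.20994 + 0.39948j ; Δ = 0.02246 - 0.05030j
  [+4]  conj(Y_{6,4})(Ω₁) = 0.26429 - 0.32577j ; Y_{6,4}(Ω₂) = 0.04279 + 0.35024j ; Δ = 0.12541 + 0.07863j
  [+5]  conj(Y_{6,5})(Ω₁) = 0.31895 + 0.15774j ; Y_{6,5}(Ω₂) = -0.03759 + 0.15311j ; Δ = -0.03614 + 0.04291j
  [+6]  conj(Y_{6,6})(Ω₁) = -0.03462 + 0.14335j ; Y_{6,6}(Ω₂) = -0.02269 + 0.03295j ; Δ = -0.00394 - 0.00439j
Total Σ_m = 0.23649 + 0.00000j. Multiply by 0.966644: 0.22860 + 0.00000j. P_6(cos γ) = 0.228605

0.228605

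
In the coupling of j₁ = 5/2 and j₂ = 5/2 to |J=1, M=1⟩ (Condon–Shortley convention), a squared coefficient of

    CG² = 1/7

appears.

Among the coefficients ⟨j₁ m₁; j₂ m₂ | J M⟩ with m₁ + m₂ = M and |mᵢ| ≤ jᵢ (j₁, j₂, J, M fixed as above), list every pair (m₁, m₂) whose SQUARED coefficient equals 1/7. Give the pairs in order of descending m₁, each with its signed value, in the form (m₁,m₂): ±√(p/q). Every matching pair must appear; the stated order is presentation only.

Admissible pairs with m₁+m₂ = M = 1: (-3/2,5/2), (-1/2,3/2), (1/2,1/2), (3/2,-1/2), (5/2,-3/2)
  (m₁,m₂)=(5/2,-3/2): CG² = 1/7, CG = +√(1/7)   ← matches the target
  (m₁,m₂)=(3/2,-1/2): CG² = 8/35, CG = −√(8/35)
  (m₁,m₂)=(1/2,1/2): CG² = 9/35, CG = +√(9/35)
  (m₁,m₂)=(-1/2,3/2): CG² = 8/35, CG = −√(8/35)
  (m₁,m₂)=(-3/2,5/2): CG² = 1/7, CG = +√(1/7)   ← matches the target
Pairs with CG² = 1/7: (5/2,-3/2): +√(1/7); (-3/2,5/2): +√(1/7)

(5/2,-3/2): +√(1/7); (-3/2,5/2): +√(1/7)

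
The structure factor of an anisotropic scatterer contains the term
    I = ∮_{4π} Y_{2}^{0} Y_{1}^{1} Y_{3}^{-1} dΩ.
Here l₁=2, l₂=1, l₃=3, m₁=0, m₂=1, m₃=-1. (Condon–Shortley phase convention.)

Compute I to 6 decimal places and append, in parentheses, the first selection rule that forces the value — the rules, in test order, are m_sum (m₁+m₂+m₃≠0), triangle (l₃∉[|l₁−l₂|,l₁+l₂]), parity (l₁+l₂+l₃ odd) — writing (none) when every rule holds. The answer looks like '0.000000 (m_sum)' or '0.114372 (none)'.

-0.202301 (none)

Checks pass: Σm=0; 6 even; l₃=3∈[1,3].
(2·2+1)(2·1+1)(2·3+1) = 105
Δ: 0! 4! 2! / 7! → 1/105
sum: t=0:+1/4 = 1/4
3j²(2 1 3; 0 0 0) = Δ·Π!·Σ² = 3/35  (sign -1)
sum: t=0:+1/8 = 1/8
3j²(2 1 3; 0 1 -1) = Δ·Π!·Σ² = 2/35  (sign +1)
combine: 4πI² = 105·3/35·2/35 = 18/35
take √, sign -1: I = -0.20230066
No selection rule forces the value: the integral is nonzero (none).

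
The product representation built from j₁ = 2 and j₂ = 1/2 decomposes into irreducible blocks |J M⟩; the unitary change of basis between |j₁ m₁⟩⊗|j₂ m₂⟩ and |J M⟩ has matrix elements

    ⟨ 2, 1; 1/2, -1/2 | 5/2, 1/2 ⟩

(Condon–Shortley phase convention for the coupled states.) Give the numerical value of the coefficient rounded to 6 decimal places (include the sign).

√[6·0!4!1!/6! · 3!1!0!1!3!2!] = √(72/5)
  +(−1)^0/∏(0,0,1,0,3,1)! = 1/6  (running 1/6)
⟨..|..⟩ = √(72/5)·(1/6) = +0.632456

+√(2/5) = +0.632456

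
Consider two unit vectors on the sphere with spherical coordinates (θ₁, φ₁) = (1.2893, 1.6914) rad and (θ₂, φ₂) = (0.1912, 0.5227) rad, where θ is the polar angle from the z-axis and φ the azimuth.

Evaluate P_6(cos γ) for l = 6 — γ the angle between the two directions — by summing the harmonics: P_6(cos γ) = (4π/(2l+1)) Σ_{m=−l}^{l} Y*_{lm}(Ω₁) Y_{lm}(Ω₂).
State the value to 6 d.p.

0.212614

Term-by-term m-sum for l=6 (normalisation 4π/13 = 0.966644):
  term(m=-6) = 0.00001 + 0.00001j   from Y*(Ω₁)=-0.28452 - 0.25137j, Y(Ω₂)=-0.00002 - 0.00000j
  term(m=-5) = 0.00014 - 0.00007j   from Y*(Ω₁)=-0.21569 + 0.31324j, Y(Ω₂)=-0.00035 - 0.00021j
  term(m=-4) = 0.00001 + 0.00021j   from Y*(Ω₁)=-0.04068 - 0.02130j, Y(Ω₂)=-0.00222 - 0.00388j
  term(m=-3) = 0.01076 + 0.00410j   from Y*(Ω₁)=-0.12215 + 0.32274j, Y(Ω₂)=0.00009 - 0.03337j
  term(m=-2) = 0.00676 - 0.00702j   from Y*(Ω₁)=0.05619 + 0.01382j, Y(Ω₂)=0.08442 - 0.14561j
  term(m=-1) = 0.06425 + 0.15109j   from Y*(Ω₁)=-0.03811 + 0.31448j, Y(Ω₂)=0.44908 - 0.25874j
  term(m=+0) = 0.05611 + 0.00000j   from Y*(Ω₁)=0.08474 + 0.00000j, Y(Ω₂)=0.66207 + 0.00000j
  term(m=+1) = 0.06425 - 0.15109j   from Y*(Ω₁)=0.03811 + 0.31448j, Y(Ω₂)=-0.44908 - 0.25874j
  term(m=+2) = 0.00676 + 0.00702j   from Y*(Ω₁)=0.05619 - 0.01382j, Y(Ω₂)=0.08442 + 0.14561j
  term(m=+3) = 0.01076 - 0.00410j   from Y*(Ω₁)=0.12215 + 0.32274j, Y(Ω₂)=-0.00009 - 0.03337j
  term(m=+4) = 0.00001 - 0.00021j   from Y*(Ω₁)=-0.04068 + 0.02130j, Y(Ω₂)=-0.00222 + 0.00388j
  term(m=+5) = 0.00014 + 0.00007j   from Y*(Ω₁)=0.21569 + 0.31324j, Y(Ω₂)=0.00035 - 0.00021j
  term(m=+6) = 0.00001 - 0.00001j   from Y*(Ω₁)=-0.28452 + 0.25137j, Y(Ω₂)=-0.00002 + 0.00000j
Accumulated sum 0.21995 + 0.00000j; after 4π/(2l+1) scaling, 0.21261 + 0.00000j ⇒ P_6 = 0.212614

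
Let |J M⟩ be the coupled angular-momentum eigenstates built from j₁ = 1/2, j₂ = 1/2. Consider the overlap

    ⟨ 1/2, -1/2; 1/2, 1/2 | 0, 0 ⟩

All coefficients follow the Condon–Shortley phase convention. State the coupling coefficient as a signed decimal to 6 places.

−√(1/2) = -0.707107

triangle: 1!×0!×0!/2! = 1/2
(j±m)!: 0!×1!×1!×0!×0!×0! = 1
prefactor² = (2J+1)×Δ×N² = 1/2
  k=1: −1/(1!×0!×0!×0!×0!×0!) = -1
Σ = -1  ⇒  CG² = 1/2×(-1)² = 1/2
CG = −√(1/2) = -0.707107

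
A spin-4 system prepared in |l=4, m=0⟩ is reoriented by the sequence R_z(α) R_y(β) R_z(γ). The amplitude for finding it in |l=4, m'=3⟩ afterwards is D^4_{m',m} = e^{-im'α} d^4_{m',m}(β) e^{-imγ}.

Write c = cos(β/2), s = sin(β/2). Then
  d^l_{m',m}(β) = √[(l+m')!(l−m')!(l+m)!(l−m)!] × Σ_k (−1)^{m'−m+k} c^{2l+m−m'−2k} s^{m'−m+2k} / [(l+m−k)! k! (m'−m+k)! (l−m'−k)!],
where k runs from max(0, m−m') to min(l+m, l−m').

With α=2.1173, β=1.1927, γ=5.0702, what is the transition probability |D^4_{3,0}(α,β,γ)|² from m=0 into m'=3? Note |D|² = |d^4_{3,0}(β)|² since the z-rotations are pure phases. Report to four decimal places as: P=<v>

D^4_{3,0}(2.1173,1.1927,5.0702) = e^{-i·3·2.1173}·d^4_{3,0}(1.1927)·e^{-i·0·5.0702}. Compute d first:
With c≡cos(β/2)=0.827391 and s≡sin(β/2)=0.561626, N=[5040·1·24·24]^{1/2}=1703.830978
k∈{0,1} keeps every argument non-negative
  k=0: (−1)^3·1703.8310/(144)·0.8274^5·0.5616^3 = -0.812756
  k=1: (−1)^4·1703.8310/(144)·0.8274^3·0.5616^5 = +0.374484
d^4_{3,0}(1.1927) = -0.812756 +0.374484 = -0.438272
|D^4_{3,0}|² = |d^4_{3,0}(β)|² = (-0.438272)² = 0.192082 (the z-rotation phases have unit modulus)

P=0.1921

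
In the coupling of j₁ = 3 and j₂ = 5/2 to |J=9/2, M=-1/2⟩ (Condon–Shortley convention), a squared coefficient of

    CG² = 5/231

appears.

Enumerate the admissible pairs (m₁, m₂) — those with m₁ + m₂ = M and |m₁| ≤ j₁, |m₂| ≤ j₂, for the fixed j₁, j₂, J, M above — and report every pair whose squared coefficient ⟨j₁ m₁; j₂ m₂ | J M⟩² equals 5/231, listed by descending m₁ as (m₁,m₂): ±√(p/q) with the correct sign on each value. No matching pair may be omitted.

Admissible pairs with m₁+m₂ = M = -1/2: (-3,5/2), (-2,3/2), (-1,1/2), (0,-1/2), (1,-3/2), (2,-5/2)
  (m₁,m₂)=(2,-5/2): CG² = 125/1386, CG = +√(125/1386)
  (m₁,m₂)=(1,-3/2): CG² = 35/99, CG = +√(35/99)
  (m₁,m₂)=(0,-1/2): CG² = 10/231, CG = +√(10/231)
  (m₁,m₂)=(-1,1/2): CG² = 160/693, CG = −√(160/693)
  (m₁,m₂)=(-2,3/2): CG² = 361/1386, CG = −√(361/1386)
  (m₁,m₂)=(-3,5/2): CG² = 5/231, CG = −√(5/231)   ← matches the target
Pairs with CG² = 5/231: (-3,5/2): −√(5/231)

(-3,5/2): −√(5/231)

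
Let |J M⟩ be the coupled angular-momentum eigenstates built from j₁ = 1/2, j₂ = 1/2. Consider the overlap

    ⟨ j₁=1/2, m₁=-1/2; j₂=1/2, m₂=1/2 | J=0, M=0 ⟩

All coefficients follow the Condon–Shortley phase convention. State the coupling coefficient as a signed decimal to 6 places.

triangle: 1!×0!×0!/2! = 1/2
(j±m)!: 0!×1!×1!×0!×0!×0! = 1
prefactor² = (2J+1)×Δ×N² = 1/2
  k=1: −1/(1!×0!×0!×0!×0!×0!) = -1
Σ = -1  ⇒  CG² = 1/2×(-1)² = 1/2
CG = −√(1/2) = -0.707107

-0.707107  (= −√(1/2))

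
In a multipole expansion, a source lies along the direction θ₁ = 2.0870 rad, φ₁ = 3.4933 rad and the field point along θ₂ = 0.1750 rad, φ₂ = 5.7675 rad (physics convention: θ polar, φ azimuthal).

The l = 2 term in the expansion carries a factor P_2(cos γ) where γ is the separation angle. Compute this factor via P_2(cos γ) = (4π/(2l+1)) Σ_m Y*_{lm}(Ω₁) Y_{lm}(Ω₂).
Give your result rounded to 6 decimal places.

Expand P_2 via completeness: Σ_{m} conj(Y_{2,m}) at Ω₁ times Y_{2,m} at Ω₂ —
  m=-2: (+0.222819+0.188982i) × (+0.006014+0.010047i) = -0.000559+0.003375i  (running Σ = -0.000559+0.003375i)
  m=-1: (+0.311330+0.114247i) × (+0.115228+0.065316i) = +0.028412+0.033499i  (running Σ = +0.027853+0.036875i)
  m=0: (-0.084881-0.000000i) × (+0.602101+0.000000i) = -0.051107-0.000000i  (running Σ = -0.023254+0.036875i)
  m=1: (-0.311330+0.114247i) × (-0.115228+0.065316i) = +0.028412-0.033499i  (running Σ = +0.005158+0.003375i)
  m=2: (+0.222819-0.188982i) × (+0.006014-0.010047i) = -0.000559-0.003375i  (running Σ = +0.004599+0.000000i)
Total Σ_m = +0.004599+0.000000i. Multiply by 2.513274: +0.011559+0.000000i. P_2(cos γ) = 0.011559

0.011559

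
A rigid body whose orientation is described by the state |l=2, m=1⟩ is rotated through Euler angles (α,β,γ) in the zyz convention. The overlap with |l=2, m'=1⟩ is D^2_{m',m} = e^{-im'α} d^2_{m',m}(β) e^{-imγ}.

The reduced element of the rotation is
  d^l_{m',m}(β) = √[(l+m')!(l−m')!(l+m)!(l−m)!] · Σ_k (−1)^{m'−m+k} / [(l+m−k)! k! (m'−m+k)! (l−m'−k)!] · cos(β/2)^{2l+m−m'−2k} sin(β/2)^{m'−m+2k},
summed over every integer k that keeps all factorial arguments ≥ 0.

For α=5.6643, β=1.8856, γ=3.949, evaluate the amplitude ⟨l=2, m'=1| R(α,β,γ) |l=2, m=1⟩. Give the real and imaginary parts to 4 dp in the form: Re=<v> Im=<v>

First d^2_{1,1}(β=1.8856), then the phase factors e^{-i(1)α} and e^{-i(1)γ}:
Half-angle: c=0.587525, s=0.809206. N=√(6·1·6·1)=6.000000
k∈{0,1} keeps every argument non-negative
  k=0: (−1)^0·6.0000/(6)·0.5875^4·0.8092^0 = +0.119153
  k=1: (−1)^1·6.0000/(2)·0.5875^2·0.8092^2 = -0.678097
d^2_{1,1}(1.8856) = +0.119153 -0.678097 = -0.558944
Attach z-rotation phases: D = e^{-i(1)(5.6643)}·(-0.558944)·e^{-i(1)(3.9490)} = +0.549041-0.104750i

Re=0.5490 Im=-0.1048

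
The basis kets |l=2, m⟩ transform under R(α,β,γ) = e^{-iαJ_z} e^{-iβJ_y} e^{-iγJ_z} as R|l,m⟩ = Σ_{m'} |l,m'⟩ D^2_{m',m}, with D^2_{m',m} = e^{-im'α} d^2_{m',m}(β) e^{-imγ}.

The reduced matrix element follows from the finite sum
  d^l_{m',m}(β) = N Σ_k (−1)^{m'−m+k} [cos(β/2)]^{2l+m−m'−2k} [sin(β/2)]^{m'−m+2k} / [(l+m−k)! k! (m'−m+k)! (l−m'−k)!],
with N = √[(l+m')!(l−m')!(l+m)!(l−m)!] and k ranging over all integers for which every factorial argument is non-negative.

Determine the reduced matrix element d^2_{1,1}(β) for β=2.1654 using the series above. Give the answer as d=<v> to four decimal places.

d=-0.4663

d^2_{1,1}(β=2.1654) via the finite sum:
With c≡cos(β/2)=0.468945 and s≡sin(β/2)=0.883227, N=[6·1·6·1]^{1/2}=6.000000
k∈{0,1} keeps every argument non-negative
  k=0: (−1)^0·6.0000/(6)·0.4689^4·0.8832^0 = +0.048360
  k=1: (−1)^1·6.0000/(2)·0.4689^2·0.8832^2 = -0.514648
d^2_{1,1}(2.1654) = +0.048360 -0.514648 = -0.466288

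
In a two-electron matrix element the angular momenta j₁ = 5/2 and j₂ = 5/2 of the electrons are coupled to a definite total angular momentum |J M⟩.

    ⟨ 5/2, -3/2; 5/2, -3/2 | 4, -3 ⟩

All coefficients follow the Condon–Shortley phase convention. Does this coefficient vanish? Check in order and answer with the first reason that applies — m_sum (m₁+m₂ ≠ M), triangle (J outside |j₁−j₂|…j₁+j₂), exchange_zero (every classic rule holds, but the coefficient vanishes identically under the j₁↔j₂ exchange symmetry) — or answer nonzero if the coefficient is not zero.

exchange_zero

m-sum: m₁+m₂ = -3/2+(-3/2) = -3, M = -3  ✓
triangle: |j₁−j₂| = 0 ≤ J = 4 ≤ j₁+j₂ = 5  ✓
exchange: j₁=j₂ and m₁=m₂, and (−1)^(j₁+j₂−J) = (−1)^1 = −1 forces ⟨j₁m₁;j₂m₂|JM⟩ = −⟨j₂m₂;j₁m₁|JM⟩ = −⟨j₁m₁;j₂m₂|JM⟩ ⇒ the coefficient vanishes identically
Racah sum check: Σ_k collapses to 0 ⇒ CG = 0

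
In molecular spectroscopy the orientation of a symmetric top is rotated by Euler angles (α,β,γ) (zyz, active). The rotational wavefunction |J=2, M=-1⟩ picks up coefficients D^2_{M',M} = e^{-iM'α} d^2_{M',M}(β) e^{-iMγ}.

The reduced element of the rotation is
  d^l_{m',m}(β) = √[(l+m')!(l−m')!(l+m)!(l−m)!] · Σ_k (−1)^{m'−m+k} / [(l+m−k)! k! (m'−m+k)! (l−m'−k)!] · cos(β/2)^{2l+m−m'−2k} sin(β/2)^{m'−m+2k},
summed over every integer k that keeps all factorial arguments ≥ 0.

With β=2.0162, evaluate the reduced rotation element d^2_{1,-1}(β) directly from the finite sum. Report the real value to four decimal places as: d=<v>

d=0.0990

d^2_{1,-1}(β=2.0162) via the finite sum:
With c≡cos(β/2)=0.533469 and s≡sin(β/2)=0.845820, N=[6·1·1·6]^{1/2}=6.000000
k∈{0,1} keeps every argument non-negative
  k=0: (−1)^2·6.0000/(2)·0.5335^2·0.8458^2 = +0.610794
  k=1: (−1)^3·6.0000/(6)·0.5335^0·0.8458^4 = -0.511813
d^2_{1,-1}(2.0162) = +0.610794 -0.511813 = +0.098981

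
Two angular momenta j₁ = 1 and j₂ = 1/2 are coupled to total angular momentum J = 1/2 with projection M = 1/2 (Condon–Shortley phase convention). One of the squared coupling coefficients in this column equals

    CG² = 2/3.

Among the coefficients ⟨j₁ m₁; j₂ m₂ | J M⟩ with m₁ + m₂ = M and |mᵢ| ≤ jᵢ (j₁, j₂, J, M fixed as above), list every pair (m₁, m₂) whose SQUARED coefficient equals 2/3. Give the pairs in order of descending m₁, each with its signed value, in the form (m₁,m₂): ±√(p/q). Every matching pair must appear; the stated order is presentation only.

Admissible pairs with m₁+m₂ = M = 1/2: (0,1/2), (1,-1/2)
  (m₁,m₂)=(1,-1/2): CG² = 2/3, CG = +√(2/3)   ← matches the target
  (m₁,m₂)=(0,1/2): CG² = 1/3, CG = −√(1/3)
Pairs with CG² = 2/3: (1,-1/2): +√(2/3)

(1,-1/2): +√(2/3)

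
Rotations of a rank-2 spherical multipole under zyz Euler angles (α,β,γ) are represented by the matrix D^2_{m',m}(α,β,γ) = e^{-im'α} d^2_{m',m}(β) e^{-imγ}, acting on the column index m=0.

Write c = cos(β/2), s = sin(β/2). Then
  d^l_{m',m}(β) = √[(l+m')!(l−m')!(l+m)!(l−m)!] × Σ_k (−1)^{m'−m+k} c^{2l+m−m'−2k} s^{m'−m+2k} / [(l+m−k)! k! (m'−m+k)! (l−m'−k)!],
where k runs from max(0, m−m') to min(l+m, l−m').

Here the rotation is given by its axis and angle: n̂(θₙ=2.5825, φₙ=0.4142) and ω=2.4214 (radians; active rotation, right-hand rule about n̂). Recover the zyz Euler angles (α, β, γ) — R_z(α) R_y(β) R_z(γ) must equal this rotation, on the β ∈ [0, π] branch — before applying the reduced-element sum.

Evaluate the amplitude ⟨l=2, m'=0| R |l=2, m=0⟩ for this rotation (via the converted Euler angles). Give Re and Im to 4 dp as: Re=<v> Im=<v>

Axis–angle → zyz. n̂ = (sinθₙcosφₙ, sinθₙsinφₙ, cosθₙ) = (+0.485564, +0.213471, -0.847737), ω = 2.4214.
R = I cosω + sinω [n̂]ₓ + (1−cosω) n̂n̂ᵀ gives
  R = [-0.338681, +0.740675, -0.580255; -0.377539, -0.671855, -0.637240; -0.861835, +0.003248, +0.507178]
β = atan2(√(R₁₃²+R₂₃²), R₃₃) = 1.038889; α = atan2(R₂₃, R₁₃) mod 2π = 3.973762; γ = atan2(R₃₂, −R₃₁) mod 2π = 0.003769
D^2_{0,0}(3.9738,1.0389,0.0038) = e^{-i·0·3.9738}·d^2_{0,0}(1.0389)·e^{-i·0·0.0038}. Compute d first:
With c≡cos(β/2)=0.868095 and s≡sin(β/2)=0.496398, N=[2·2·2·2]^{1/2}=4.000000
k∈{0,1,2} keeps every argument non-negative
  k=0: (−1)^0·4.0000/(4)·0.8681^4·0.4964^0 = +0.567897
  k=1: (−1)^1·4.0000/(1)·0.8681^2·0.4964^2 = -0.742770
  k=2: (−1)^2·4.0000/(4)·0.8681^0·0.4964^4 = +0.060718
d^2_{0,0}(1.0389) = +0.567897 -0.742770 +0.060718 = -0.114155
Phases: e^{-i·(0)·3.9738}=+1.000000+0.000000i, e^{-i·(0)·0.0038}=+1.000000+0.000000i ⇒ D=-0.114155+0.000000i

Re=-0.1142 Im=0.0000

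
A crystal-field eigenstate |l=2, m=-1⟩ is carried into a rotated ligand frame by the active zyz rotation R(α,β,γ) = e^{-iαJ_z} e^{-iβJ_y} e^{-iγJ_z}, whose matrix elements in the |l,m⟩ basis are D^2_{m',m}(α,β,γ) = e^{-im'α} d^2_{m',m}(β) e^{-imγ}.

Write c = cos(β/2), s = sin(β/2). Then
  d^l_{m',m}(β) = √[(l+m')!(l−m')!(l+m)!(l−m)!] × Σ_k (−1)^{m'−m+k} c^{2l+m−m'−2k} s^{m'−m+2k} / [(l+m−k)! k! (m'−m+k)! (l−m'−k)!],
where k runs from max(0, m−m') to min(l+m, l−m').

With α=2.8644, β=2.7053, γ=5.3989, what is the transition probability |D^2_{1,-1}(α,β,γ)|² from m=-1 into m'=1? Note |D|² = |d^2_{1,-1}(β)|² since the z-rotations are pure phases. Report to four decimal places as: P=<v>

First d^2_{1,-1}(β=2.7053), then the phase factors e^{-i(1)α} and e^{-i(-1)γ}:
c=cos(2.705300/2)=0.216420, s=sin(2.705300/2)=0.976300; N=√[6·1·1·6]=6.000000
Admissible k: 0..1 (factorial args all ≥0)
  k=0: (−1)^2·6.0000/(2)·0.2164^2·0.9763^2 = +0.133932
  k=1: (−1)^3·6.0000/(6)·0.2164^0·0.9763^4 = -0.908518
d^2_{1,-1}(2.7053) = +0.133932 -0.908518 = -0.774586
|D^2_{1,-1}|² = |d^2_{1,-1}(β)|² = (-0.774586)² = 0.599984 (the z-rotation phases have unit modulus)

P=0.6000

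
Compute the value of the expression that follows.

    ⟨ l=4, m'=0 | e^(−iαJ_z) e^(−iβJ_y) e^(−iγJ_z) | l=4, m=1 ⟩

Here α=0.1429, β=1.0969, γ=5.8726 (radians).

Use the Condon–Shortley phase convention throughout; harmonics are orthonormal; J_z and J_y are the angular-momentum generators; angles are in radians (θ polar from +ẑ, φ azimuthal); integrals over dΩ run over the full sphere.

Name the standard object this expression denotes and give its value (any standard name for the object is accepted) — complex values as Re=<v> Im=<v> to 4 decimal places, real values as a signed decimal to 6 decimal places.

This is a Wigner D-matrix element — the rotation-matrix element ⟨l m'| R(α,β,γ) |l m⟩ in the angular-momentum basis.
First d^4_{0,1}(β=1.0969), then the phase factors e^{-i(0)α} and e^{-i(1)γ}:
c=cos(1.096900/2)=0.853334, s=sin(1.096900/2)=0.521365; N=√[24·24·120·6]=643.987578
The bounds max(0,m−m')=1 and min(l+m,l−m')=4 give 4 terms
  k=1: (−1)^0·643.9876/(144)·0.8533^7·0.5214^1 = +0.768226
  k=2: (−1)^1·643.9876/(24)·0.8533^5·0.5214^3 = -1.720627
  k=3: (−1)^2·643.9876/(24)·0.8533^3·0.5214^5 = +0.642293
  k=4: (−1)^3·643.9876/(144)·0.8533^1·0.5214^7 = -0.039960
d^4_{0,1}(1.0969) = +0.768226 -1.720627 +0.642293 -0.039960 = -0.350068
Phases: e^{-i·(0)·0.1429}=+1.000000+0.000000i, e^{-i·(1)·5.8726}=+0.916887+0.399146i ⇒ D=-0.320973-0.139728i

Wigner D-matrix element, Re=-0.3210 Im=-0.1397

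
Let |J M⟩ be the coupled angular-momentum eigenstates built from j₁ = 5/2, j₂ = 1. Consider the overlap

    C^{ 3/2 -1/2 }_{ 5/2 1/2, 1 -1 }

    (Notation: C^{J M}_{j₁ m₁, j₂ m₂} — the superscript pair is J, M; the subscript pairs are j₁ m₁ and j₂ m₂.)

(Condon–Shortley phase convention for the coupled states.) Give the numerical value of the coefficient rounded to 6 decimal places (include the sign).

+√(1/5) ≈ +0.447214

j₁+j₂−J=2  J+j₁−j₂=3  J−j₁+j₂=0  j₁+j₂+J+1=6
(j₁±m₁, j₂±m₂, J±M) = (3,2,0,2,1,2)
P² = 16/5
sum k=0..0:
  [0] +1/4 = 1/4
S = 1/4
C² = P²·S² = 1/5 ; C = +0.447214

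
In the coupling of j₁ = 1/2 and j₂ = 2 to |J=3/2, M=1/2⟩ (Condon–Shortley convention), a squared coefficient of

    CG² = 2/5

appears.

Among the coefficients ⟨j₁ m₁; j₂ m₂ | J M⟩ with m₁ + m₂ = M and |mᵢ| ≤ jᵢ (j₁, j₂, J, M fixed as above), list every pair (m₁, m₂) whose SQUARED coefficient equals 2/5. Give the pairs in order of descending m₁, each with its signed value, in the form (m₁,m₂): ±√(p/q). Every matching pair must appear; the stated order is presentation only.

(1/2,0): +√(2/5)

Admissible pairs with m₁+m₂ = M = 1/2: (-1/2,1), (1/2,0)
  (m₁,m₂)=(1/2,0): CG² = 2/5, CG = +√(2/5)   ← matches the target
  (m₁,m₂)=(-1/2,1): CG² = 3/5, CG = −√(3/5)
Pairs with CG² = 2/5: (1/2,0): +√(2/5)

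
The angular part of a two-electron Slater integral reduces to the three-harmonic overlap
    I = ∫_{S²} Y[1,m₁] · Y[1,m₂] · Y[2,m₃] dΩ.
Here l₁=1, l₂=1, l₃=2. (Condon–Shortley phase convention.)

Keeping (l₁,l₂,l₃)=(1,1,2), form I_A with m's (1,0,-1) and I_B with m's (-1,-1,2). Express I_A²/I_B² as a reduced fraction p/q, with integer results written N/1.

Shared (l₁,l₂,l₃)=(1,1,2): N and (l;000)² cancel in I_A²/I_B².
A: Δ = 0!·2!·2!/5! = 1/30; Racah Σ t=0..0: t=0:+1/2 = 1/2; ⇒ 3j(1 1 2; 1 0 -1)² = 1/10, sgn -1
B: Δ = 0!·2!·2!/5! = 1/30; Racah Σ t=0..0: t=0:+1/4 = 1/4; ⇒ 3j(1 1 2; -1 -1 2)² = 1/5, sgn +1
I_A²/I_B² = (1/10)/(1/5) = 1/2

1/2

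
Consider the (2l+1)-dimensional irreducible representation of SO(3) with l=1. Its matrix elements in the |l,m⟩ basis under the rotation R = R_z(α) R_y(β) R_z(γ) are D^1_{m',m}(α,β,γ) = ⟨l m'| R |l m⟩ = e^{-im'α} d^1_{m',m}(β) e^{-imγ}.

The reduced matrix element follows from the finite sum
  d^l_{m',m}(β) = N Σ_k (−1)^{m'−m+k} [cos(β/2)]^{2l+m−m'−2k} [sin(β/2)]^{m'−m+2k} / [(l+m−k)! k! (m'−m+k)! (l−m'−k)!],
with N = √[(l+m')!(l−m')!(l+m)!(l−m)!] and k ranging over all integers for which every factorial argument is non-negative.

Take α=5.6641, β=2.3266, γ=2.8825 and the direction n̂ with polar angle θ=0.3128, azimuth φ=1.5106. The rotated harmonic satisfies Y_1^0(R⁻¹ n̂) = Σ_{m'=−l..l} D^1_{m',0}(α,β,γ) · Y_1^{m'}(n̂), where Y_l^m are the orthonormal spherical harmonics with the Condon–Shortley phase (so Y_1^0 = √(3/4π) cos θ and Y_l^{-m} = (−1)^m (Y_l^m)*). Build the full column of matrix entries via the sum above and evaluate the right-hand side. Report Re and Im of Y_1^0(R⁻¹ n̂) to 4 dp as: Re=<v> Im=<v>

Need the full column D^1_{m',0} for m'=−1..1 at α=5.6641, β=2.3266, γ=2.8825.
cos(β/2)=0.396312, sin(β/2)=0.918116
d^1_{-1,0}: single k=1 term ⇒ +0.514576;  D = +0.419076-0.298604i
d^1_{0,0}: k∈[0..1] ⇒ +0.157063 -0.842937 = -0.685874;  D = -0.685874+0.000000i
d^1_{1,0}: single k=0 term ⇒ -0.514576;  D = -0.419076-0.298604i
Y_1^{m'}(θ=0.3128,φ=1.5106) and Σ D·Y over m':
  (+0.4191-0.2986i)·(+0.0064-0.1061i)  (-0.6859+0.0000i)·(+0.4649+0.0000i)  (-0.4191-0.2986i)·(-0.0064-0.1061i)
Y_1^0(R⁻¹ n̂) = -0.376876+0.000000i

Re=-0.3769 Im=0.0000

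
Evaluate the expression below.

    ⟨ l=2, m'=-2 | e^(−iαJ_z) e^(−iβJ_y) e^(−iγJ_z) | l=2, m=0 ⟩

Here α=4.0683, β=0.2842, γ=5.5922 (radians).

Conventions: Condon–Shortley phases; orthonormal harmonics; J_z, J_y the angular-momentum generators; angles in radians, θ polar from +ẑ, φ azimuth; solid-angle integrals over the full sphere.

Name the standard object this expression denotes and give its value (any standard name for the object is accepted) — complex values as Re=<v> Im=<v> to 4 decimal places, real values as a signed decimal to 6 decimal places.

This is a Wigner D-matrix element — the rotation-matrix element ⟨l m'| R(α,β,γ) |l m⟩ in the angular-momentum basis.
Split into d^2_{-2,0}(β=0.2842) × two z-phases.
c=cos(0.284200/2)=0.989921, s=sin(0.284200/2)=0.141622; N=√[1·24·2·2]=9.797959
The bounds max(0,m−m')=2 and min(l+m,l−m')=2 give 1 term
  k=2: (−1)^0·9.7980/(4)·0.9899^2·0.1416^2 = +0.048144
d^2_{-2,0}(0.2842) = +0.048144
D = (-0.278871+0.960329i)·(+0.048144)·(+1.000000+0.000000i) = -0.013426+0.046234i

Wigner D-matrix element, Re=-0.0134 Im=0.0462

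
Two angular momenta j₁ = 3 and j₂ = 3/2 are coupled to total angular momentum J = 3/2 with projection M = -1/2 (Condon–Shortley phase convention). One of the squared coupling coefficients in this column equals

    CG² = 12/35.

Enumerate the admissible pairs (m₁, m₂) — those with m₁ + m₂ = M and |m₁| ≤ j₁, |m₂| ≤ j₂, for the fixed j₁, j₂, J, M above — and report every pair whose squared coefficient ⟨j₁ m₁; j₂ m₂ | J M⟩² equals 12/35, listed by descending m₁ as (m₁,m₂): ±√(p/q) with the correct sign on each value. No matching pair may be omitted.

Admissible pairs with m₁+m₂ = M = -1/2: (-2,3/2), (-1,1/2), (0,-1/2), (1,-3/2)
  (m₁,m₂)=(1,-3/2): CG² = 4/35, CG = +√(4/35)
  (m₁,m₂)=(0,-1/2): CG² = 9/35, CG = −√(9/35)
  (m₁,m₂)=(-1,1/2): CG² = 12/35, CG = +√(12/35)   ← matches the target
  (m₁,m₂)=(-2,3/2): CG² = 2/7, CG = −√(2/7)
Pairs with CG² = 12/35: (-1,1/2): +√(12/35)

(-1,1/2): +√(12/35)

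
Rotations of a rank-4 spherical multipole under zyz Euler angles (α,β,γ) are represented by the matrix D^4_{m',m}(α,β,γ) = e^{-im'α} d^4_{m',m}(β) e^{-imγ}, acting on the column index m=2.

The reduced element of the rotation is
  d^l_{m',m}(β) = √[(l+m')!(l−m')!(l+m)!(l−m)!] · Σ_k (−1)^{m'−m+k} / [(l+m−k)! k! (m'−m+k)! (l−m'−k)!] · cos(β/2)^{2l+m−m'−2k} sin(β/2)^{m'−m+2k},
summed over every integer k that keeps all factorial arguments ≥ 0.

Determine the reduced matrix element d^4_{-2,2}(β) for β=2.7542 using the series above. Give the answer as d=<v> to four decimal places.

d=0.4819

d^4_{-2,2}(β=2.7542) via the finite sum:
Half-angle: c=0.192487, s=0.981299. N=√(2·720·720·2)=1440.000000
k: max(0,(2)−(-2))=4 … min(4+(2),4−(-2))=6
  k=4: (−1)^0·1440.0000/(96)·0.1925^4·0.9813^4 = +0.019094
  k=5: (−1)^1·1440.0000/(120)·0.1925^2·0.9813^6 = -0.397004
  k=6: (−1)^2·1440.0000/(1440)·0.1925^0·0.9813^8 = +0.859830
d^4_{-2,2}(2.7542) = +0.019094 -0.397004 +0.859830 = +0.481920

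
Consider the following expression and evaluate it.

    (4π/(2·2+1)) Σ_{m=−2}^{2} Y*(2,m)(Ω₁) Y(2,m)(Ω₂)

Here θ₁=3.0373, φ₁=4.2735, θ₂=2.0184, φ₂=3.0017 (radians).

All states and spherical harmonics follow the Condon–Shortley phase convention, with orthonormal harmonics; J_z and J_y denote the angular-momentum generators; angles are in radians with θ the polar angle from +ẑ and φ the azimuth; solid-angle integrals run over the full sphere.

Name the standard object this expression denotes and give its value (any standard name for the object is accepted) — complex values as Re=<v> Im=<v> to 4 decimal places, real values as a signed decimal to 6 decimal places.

This sum is the spherical-harmonic addition theorem: it equals the Legendre polynomial P_l(cos γ) of the angle γ between the two directions.
Summing Y*_{l m}(θ₁,φ₁)·Y_{l m}(θ₂,φ₂) over m ∈ [−2, 2]; prefactor 4π/(2·2+1) = 2.513274:
  [-2]  conj(Y_{2,-2})(Ω₁) = -0.002674+0.003221i ; Y_{2,-2}(Ω₂) = +0.301710+0.086688i ; Δ = -0.001086+0.000740i
  [-1]  conj(Y_{2,-1})(Ω₁) = +0.033990+0.072407i ; Y_{2,-1}(Ω₂) = +0.298480+0.042030i ; Δ = +0.007102+0.023041i
  [+0]  conj(Y_{2,0})(Ω₁) = +0.620529-0.000000i ; Y_{2,0}(Ω₂) = -0.138153+0.000000i ; Δ = -0.085728+0.000000i
  [+1]  conj(Y_{2,1})(Ω₁) = -0.033990+0.072407i ; Y_{2,1}(Ω₂) = -0.298480+0.042030i ; Δ = +0.007102-0.023041i
  [+2]  conj(Y_{2,2})(Ω₁) = -0.002674-0.003221i ; Y_{2,2}(Ω₂) = +0.301710-0.086688i ; Δ = -0.001086-0.000740i
Σ over m = -0.073696+0.000000i; ×(4π/5) → -0.185218+0.000000i. Real part: -0.185218

Legendre polynomial (addition theorem), -0.185218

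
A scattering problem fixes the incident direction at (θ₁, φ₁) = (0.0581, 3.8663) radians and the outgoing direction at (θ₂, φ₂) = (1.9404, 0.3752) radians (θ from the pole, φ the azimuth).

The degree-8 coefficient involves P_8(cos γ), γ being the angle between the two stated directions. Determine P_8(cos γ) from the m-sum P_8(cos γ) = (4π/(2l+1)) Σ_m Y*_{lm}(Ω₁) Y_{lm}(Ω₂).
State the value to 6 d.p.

-0.255330

Summing Y*_{l m}(θ₁,φ₁)·Y_{l m}(θ₂,φ₂) over m ∈ [−8, 8]; prefactor 4π/(2·8+1) = 0.739198:
  [-8]  conj(Y_{8,-8})(Ω₁) = (0.000000, -0.000000) ; Y_{8,-8}(Ω₂) = (-0.291730, -0.041109) ; Δ = (-0.000000, 0.000000)
  [-7]  conj(Y_{8,-7})(Ω₁) = (-0.000000, 0.000000) ; Y_{8,-7}(Ω₂) = (0.397279, 0.224938) ; Δ = (-0.000000, 0.000000)
  [-6]  conj(Y_{8,-6})(Ω₁) = (-0.000000, -0.000000) ; Y_{8,-6}(Ω₂) = (-0.149050, -0.184165) ; Δ = (-0.000000, 0.000000)
  [-5]  conj(Y_{8,-5})(Ω₁) = (0.000006, 0.000003) ; Y_{8,-5}(Ω₂) = (-0.064873, -0.205914) ; Δ = (0.000000, -0.000001)
  [-4]  conj(Y_{8,-4})(Ω₁) = (-0.000148, 0.000037) ; Y_{8,-4}(Ω₂) = (-0.023004, 0.328107) ; Δ = (-0.000009, -0.000049)
  [-3]  conj(Y_{8,-3})(Ω₁) = (0.001533, -0.002225) ; Y_{8,-3}(Ω₂) = (-0.029878, 0.062619) ; Δ = (0.000094, 0.000162)
  [-2]  conj(Y_{8,-2})(Ω₁) = (0.004136, 0.033909) ; Y_{8,-2}(Ω₂) = (0.243896, -0.227395) ; Δ = (0.008720, 0.007330)
  [-1]  conj(Y_{8,-1})(Ω₁) = (-0.208256, -0.184396) ; Y_{8,-1}(Ω₂) = (0.005219, -0.002055) ; Δ = (-0.001466, -0.000534)
  [+0]  conj(Y_{8,0})(Ω₁) = (1.093492, -0.000000) ; Y_{8,0}(Ω₂) = (-0.329305, 0.000000) ; Δ = (-0.360092, 0.000000)
  [+1]  conj(Y_{8,1})(Ω₁) = (0.208256, -0.184396) ; Y_{8,1}(Ω₂) = (-0.005219, -0.002055) ; Δ = (-0.001466, 0.000534)
  [+2]  conj(Y_{8,2})(Ω₁) = (0.004136, -0.033909) ; Y_{8,2}(Ω₂) = (0.243896, 0.227395) ; Δ = (0.008720, -0.007330)
  [+3]  conj(Y_{8,3})(Ω₁) = (-0.001533, -0.002225) ; Y_{8,3}(Ω₂) = (0.029878, 0.062619) ; Δ = (0.000094, -0.000162)
  [+4]  conj(Y_{8,4})(Ω₁) = (-0.000148, -0.000037) ; Y_{8,4}(Ω₂) = (-0.023004, -0.328107) ; Δ = (-0.000009, 0.000049)
  [+5]  conj(Y_{8,5})(Ω₁) = (-0.000006, 0.000003) ; Y_{8,5}(Ω₂) = (0.064873, -0.205914) ; Δ = (0.000000, 0.000001)
  [+6]  conj(Y_{8,6})(Ω₁) = (-0.000000, 0.000000) ; Y_{8,6}(Ω₂) = (-0.149050, 0.184165) ; Δ = (-0.000000, -0.000000)
  [+7]  conj(Y_{8,7})(Ω₁) = (0.000000, 0.000000) ; Y_{8,7}(Ω₂) = (-0.397279, 0.224938) ; Δ = (-0.000000, -0.000000)
  [+8]  conj(Y_{8,8})(Ω₁) = (0.000000, 0.000000) ; Y_{8,8}(Ω₂) = (-0.291730, 0.041109) ; Δ = (-0.000000, -0.000000)
Accumulated sum (-0.345415, -0.000000); after 4π/(2l+1) scaling, (-0.255330, -0.000000) ⇒ P_8 = -0.255330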